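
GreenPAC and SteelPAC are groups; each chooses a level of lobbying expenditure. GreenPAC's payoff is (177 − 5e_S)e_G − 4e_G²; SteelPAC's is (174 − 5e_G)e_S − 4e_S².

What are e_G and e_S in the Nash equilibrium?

14, 13

Expanding GreenPAC's payoff: 177e_G − 5e_Se_G − 4e_G².
∂π/∂e_G = 177 − 5e_S − 8e_G = 0, so e_G = 22.125 − 0.625e_S.
Likewise for SteelPAC: e_S = 21.75 − 0.625e_G.
Plugging e_S into GreenPAC's best response: e_G = 22.125 − 0.625(21.75 − 0.625e_G) ⇒ (39/64)e_G = 273/32, so e_G = 14.
Then e_S = 21.75 − 0.625·14 = 13.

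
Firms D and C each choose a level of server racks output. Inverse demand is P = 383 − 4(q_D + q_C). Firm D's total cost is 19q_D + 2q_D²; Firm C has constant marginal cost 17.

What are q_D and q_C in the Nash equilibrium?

Firm D's profit: π = q_D(383 − 4(q_D + q_C)) − 19q_D − 2q_D².
∂π/∂q_D = 364 − 12q_D − 4q_C = 0, so q_D = 91/3 − (1/3)q_C.
For C: ∂π/∂q_C = 366 − 8q_C − 4q_D = 0 ⇒ q_C = 45.75 − 0.5q_D.
Plugging q_C into D's best response: q_D = 91/3 − (1/3)(45.75 − 0.5q_D) ⇒ (5/6)q_D = 181/12, so q_D = 18.1.
Then q_C = 45.75 − 0.5·18.1 = 36.7.

18.1, 36.7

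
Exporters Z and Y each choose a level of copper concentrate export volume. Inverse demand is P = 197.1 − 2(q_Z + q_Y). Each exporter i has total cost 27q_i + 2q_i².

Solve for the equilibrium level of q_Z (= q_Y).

Exporter Z's profit: π = q_Z(197.1 − 2(q_Z + q_Y)) − 27q_Z − 2q_Z².
∂π/∂q_Z = 170.1 − 8q_Z − 2q_Y = 0, so q_Z = 21.2625 − 0.25q_Y.
The game is symmetric, so in equilibrium q_Y = q_Z: the reaction function gives 1.25q_Z = 21.2625, hence q_Z = 17.01.

17.01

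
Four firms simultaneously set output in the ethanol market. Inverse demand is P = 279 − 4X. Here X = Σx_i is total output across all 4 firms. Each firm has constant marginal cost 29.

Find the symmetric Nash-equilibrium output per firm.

12.5

A representative firm's profit is π_i = x_i(279 − 4X) − 29x_i, with X = x_i + Σ_{j≠i} x_j.
First-order condition: 250 − 8x_i − 4Σ_{j≠i} x_j = 0.
Imposing symmetry (x_j = x for all j) turns Σ_{j≠i} x_j into 3x, so 250 = 20x and x = 12.5.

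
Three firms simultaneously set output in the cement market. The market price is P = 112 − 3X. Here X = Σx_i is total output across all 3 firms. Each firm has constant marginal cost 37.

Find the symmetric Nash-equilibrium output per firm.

6.25

A representative firm's profit is π_i = x_i(112 − 3X) − 37x_i, with X = x_i + Σ_{j≠i} x_j.
First-order condition: 75 − 6x_i − 3Σ_{j≠i} x_j = 0.
In a symmetric equilibrium every firm chooses the same x, so Σ_{j≠i} x_j = 2x. The condition becomes 75 − 12x = 0, giving x = 75/12 = 6.25.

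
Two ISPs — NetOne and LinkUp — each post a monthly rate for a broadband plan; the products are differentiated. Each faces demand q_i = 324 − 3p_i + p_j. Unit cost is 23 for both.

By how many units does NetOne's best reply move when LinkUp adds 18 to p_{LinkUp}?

NetOne's profit: π = (p_{NetOne} − 23)(324 − 3p_{NetOne} + p_{LinkUp}).
∂π/∂p_{NetOne} = 393 − 6p_{NetOne} + p_{LinkUp} = 0 ⇒ p_{NetOne} = 65.5 + (1/6)p_{LinkUp}.
The reaction-function slope is 1/6, so an 18-unit rise in p_{LinkUp} moves p_{NetOne} by 1/6 × 18 = 3. NetOne's best response rises — the actions are strategic complements.

3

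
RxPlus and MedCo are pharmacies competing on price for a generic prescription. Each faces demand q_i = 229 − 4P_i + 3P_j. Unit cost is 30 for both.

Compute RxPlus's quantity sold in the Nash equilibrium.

RxPlus's profit: π = (P_{RxPlus} − 30)(229 − 4P_{RxPlus} + 3P_{MedCo}).
∂π/∂P_{RxPlus} = 349 − 8P_{RxPlus} + 3P_{MedCo} = 0 ⇒ P_{RxPlus} = 43.625 + 0.375P_{MedCo}.
By symmetry P_{MedCo} = P_{RxPlus}; substituting into the reaction function, 0.625P_{RxPlus} = 43.625 and P_{RxPlus} = 69.8.
q_{RxPlus} = 229 − 4·69.8 + 3·69.8 = 159.2.

159.2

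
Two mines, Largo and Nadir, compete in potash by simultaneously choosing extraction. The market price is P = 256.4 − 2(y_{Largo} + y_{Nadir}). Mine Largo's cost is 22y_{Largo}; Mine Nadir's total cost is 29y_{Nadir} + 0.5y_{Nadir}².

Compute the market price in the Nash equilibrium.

111.65

Mine Largo's profit: π = y_{Largo}(256.4 − 2(y_{Largo} + y_{Nadir})) − 22y_{Largo}.
∂π/∂y_{Largo} = 234.4 − 4y_{Largo} − 2y_{Nadir} = 0, so y_{Largo} = 58.6 − 0.5y_{Nadir}.
For Nadir: ∂π/∂y_{Nadir} = 227.4 − 5y_{Nadir} − 2y_{Largo} = 0 ⇒ y_{Nadir} = 45.48 − 0.4y_{Largo}.
Plugging y_{Nadir} into Largo's best response: y_{Largo} = 58.6 − 0.5(45.48 − 0.4y_{Largo}) ⇒ 0.8y_{Largo} = 35.86, so y_{Largo} = 44.825.
Then y_{Nadir} = 45.48 − 0.4·44.825 = 27.55.
Equilibrium price: P = 256.4 − 2·72.375 = 111.65.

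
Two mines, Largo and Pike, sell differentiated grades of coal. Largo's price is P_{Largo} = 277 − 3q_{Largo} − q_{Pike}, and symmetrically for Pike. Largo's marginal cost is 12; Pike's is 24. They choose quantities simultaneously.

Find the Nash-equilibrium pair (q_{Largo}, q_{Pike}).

38.2, 35.8

Mine Largo's profit: π = q_{Largo}(277 − 3q_{Largo} − q_{Pike}) − 12q_{Largo}.
∂π/∂q_{Largo} = 265 − 6q_{Largo} − q_{Pike} = 0 ⇒ q_{Largo} = 265/6 − (1/6)q_{Pike}.
Similarly q_{Pike} = 253/6 − (1/6)q_{Largo}.
Substituting the second reaction function into the first: q_{Largo} = 265/6 − (1/6)(253/6 − (1/6)q_{Largo}), which gives (35/36)q_{Largo} = 1337/36 ⇒ q_{Largo} = 38.2.
Then q_{Pike} = 253/6 − (1/6)·38.2 = 35.8.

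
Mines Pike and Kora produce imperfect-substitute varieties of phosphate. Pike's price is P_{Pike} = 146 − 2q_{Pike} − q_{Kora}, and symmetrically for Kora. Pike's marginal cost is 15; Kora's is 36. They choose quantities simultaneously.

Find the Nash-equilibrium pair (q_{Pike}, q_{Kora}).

Mine Pike's profit: π = q_{Pike}(146 − 2q_{Pike} − q_{Kora}) − 15q_{Pike}.
∂π/∂q_{Pike} = 131 − 4q_{Pike} − q_{Kora} = 0 ⇒ q_{Pike} = 32.75 − 0.25q_{Kora}.
Similarly q_{Kora} = 27.5 − 0.25q_{Pike}.
Substituting the second reaction function into the first: q_{Pike} = 32.75 − 0.25(27.5 − 0.25q_{Pike}), which gives 0.9375q_{Pike} = 25.875 ⇒ q_{Pike} = 27.6.
Then q_{Kora} = 27.5 − 0.25·27.6 = 20.6.

27.6, 20.6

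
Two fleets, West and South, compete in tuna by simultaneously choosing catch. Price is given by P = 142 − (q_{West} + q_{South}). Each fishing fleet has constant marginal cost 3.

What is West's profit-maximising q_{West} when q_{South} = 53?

Fishing fleet West's profit: π = q_{West}(142 − (q_{West} + q_{South})) − 3q_{West}.
∂π/∂q_{West} = 139 − 2q_{West} − q_{South} = 0, so q_{West} = 69.5 − 0.5q_{South}.
At q_{South} = 53: q_{West} = 69.5 − 0.5·53 = 43.

43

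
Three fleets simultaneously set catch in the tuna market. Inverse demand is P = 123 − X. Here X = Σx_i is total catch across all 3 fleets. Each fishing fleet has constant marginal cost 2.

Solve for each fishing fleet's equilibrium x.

A representative fishing fleet's profit is π_i = x_i(123 − X) − 2x_i, with X = x_i + Σ_{j≠i} x_j.
First-order condition: 121 − 2x_i − Σ_{j≠i} x_j = 0.
With identical fishing fleets, set every x_j = x: then 121 − 2x − 2x = 0, i.e. x = 121/4 = 30.25.

30.25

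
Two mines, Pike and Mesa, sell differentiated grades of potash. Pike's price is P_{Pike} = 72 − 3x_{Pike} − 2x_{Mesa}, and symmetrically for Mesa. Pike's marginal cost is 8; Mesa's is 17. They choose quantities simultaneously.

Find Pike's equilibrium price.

Mine Pike's profit: π = x_{Pike}(72 − 3x_{Pike} − 2x_{Mesa}) − 8x_{Pike}.
∂π/∂x_{Pike} = 64 − 6x_{Pike} − 2x_{Mesa} = 0 ⇒ x_{Pike} = 32/3 − (1/3)x_{Mesa}.
Similarly x_{Mesa} = 55/6 − (1/3)x_{Pike}.
Substituting the second reaction function into the first: x_{Pike} = 32/3 − (1/3)(55/6 − (1/3)x_{Pike}), which gives (8/9)x_{Pike} = 137/18 ⇒ x_{Pike} = 8.5625.
Then x_{Mesa} = 55/6 − (1/3)·8.5625 = 6.3125.
P_{Pike} = 72 − 3·8.5625 − 2·6.3125 = 33.6875.

33.6875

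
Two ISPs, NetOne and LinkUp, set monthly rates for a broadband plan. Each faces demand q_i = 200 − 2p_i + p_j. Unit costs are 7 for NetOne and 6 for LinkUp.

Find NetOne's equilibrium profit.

NetOne's profit: π = (p_{NetOne} − 7)(200 − 2p_{NetOne} + p_{LinkUp}).
∂π/∂p_{NetOne} = 214 − 4p_{NetOne} + p_{LinkUp} = 0 ⇒ p_{NetOne} = 53.5 + 0.25p_{LinkUp}.
Similarly p_{LinkUp} = 53 + 0.25p_{NetOne}.
Plugging p_{LinkUp} into NetOne's best response: p_{NetOne} = 53.5 + 0.25(53 + 0.25p_{NetOne}) ⇒ 0.9375p_{NetOne} = 66.75, so p_{NetOne} = 71.2.
Then p_{LinkUp} = 53 + 0.25·71.2 = 70.8.
q_{NetOne} = 200 − 2·71.2 + 70.8 = 128.4.
Profit = (71.2 − 7)·128.4 = 8243.28.

8243.28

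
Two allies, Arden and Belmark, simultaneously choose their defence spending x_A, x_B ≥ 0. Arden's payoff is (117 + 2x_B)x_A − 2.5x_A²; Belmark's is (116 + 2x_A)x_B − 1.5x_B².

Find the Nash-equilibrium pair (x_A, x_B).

53, 74

Expanding Arden's payoff: 117x_A + 2x_Bx_A − 2.5x_A².
∂π/∂x_A = 117 + 2x_B − 5x_A = 0, so x_A = 23.4 + 0.4x_B.
Likewise for Belmark: x_B = 116/3 + (2/3)x_A.
Substituting the second reaction function into the first: x_A = 23.4 + 0.4(116/3 + (2/3)x_A), which gives (11/15)x_A = 583/15 ⇒ x_A = 53.
Then x_B = 116/3 + (2/3)·53 = 74.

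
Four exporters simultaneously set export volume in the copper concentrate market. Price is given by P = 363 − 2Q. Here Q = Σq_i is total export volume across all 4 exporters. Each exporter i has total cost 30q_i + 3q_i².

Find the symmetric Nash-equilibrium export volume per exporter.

A representative exporter's profit is π_i = q_i(363 − 2Q) − 30q_i − 3q_i², with Q = q_i + Σ_{j≠i} q_j.
First-order condition: 333 − 10q_i − 2Σ_{j≠i} q_j = 0.
In a symmetric equilibrium every exporter chooses the same q, so Σ_{j≠i} q_j = 3q. The condition becomes 333 − 16q = 0, giving q = 333/16 = 20.8125.

20.8125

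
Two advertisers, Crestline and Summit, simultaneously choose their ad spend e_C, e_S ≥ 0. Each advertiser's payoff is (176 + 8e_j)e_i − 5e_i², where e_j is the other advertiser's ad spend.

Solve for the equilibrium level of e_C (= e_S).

88

Crestline's payoff is (176 + 8e_S)e_C − 5e_C².
∂π/∂e_C = 176 + 8e_S − 10e_C = 0, so e_C = 17.6 + 0.8e_S.
By symmetry e_S = e_C; substituting into the reaction function, 0.2e_C = 17.6 and e_C = 88.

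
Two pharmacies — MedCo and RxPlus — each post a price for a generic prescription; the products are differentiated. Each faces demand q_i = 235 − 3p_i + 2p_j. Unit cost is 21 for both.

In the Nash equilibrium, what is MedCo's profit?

MedCo's profit: π = (p_{MedCo} − 21)(235 − 3p_{MedCo} + 2p_{RxPlus}).
∂π/∂p_{MedCo} = 298 − 6p_{MedCo} + 2p_{RxPlus} = 0 ⇒ p_{MedCo} = 149/3 + (1/3)p_{RxPlus}.
Setting p_{MedCo} = p_{RxPlus} in the reaction function: p_{MedCo} = 149/3 + (1/3)p_{MedCo}, so p_{MedCo} = (149/3) / (2/3) = 74.5.
q_{MedCo} = 235 − 3·74.5 + 2·74.5 = 160.5.
Profit = (74.5 − 21)·160.5 = 8586.75.

8586.75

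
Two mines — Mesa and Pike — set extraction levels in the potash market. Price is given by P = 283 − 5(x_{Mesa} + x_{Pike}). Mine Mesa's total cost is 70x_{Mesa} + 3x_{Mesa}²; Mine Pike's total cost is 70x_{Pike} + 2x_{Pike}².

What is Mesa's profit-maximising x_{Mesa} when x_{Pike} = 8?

Mine Mesa's profit: π = x_{Mesa}(283 − 5(x_{Mesa} + x_{Pike})) − 70x_{Mesa} − 3x_{Mesa}².
∂π/∂x_{Mesa} = 213 − 16x_{Mesa} − 5x_{Pike} = 0, so x_{Mesa} = 13.3125 − 0.3125x_{Pike}.
At x_{Pike} = 8: x_{Mesa} = 13.3125 − 0.3125·8 = 10.8125.

10.8125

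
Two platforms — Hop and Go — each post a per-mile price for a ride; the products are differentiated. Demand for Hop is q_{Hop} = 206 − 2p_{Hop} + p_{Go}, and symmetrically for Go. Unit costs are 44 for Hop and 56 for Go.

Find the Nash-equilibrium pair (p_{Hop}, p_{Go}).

99.6, 104.4

Hop's profit: π = (p_{Hop} − 44)(206 − 2p_{Hop} + p_{Go}).
∂π/∂p_{Hop} = 294 − 4p_{Hop} + p_{Go} = 0 ⇒ p_{Hop} = 73.5 + 0.25p_{Go}.
Similarly p_{Go} = 79.5 + 0.25p_{Hop}.
Solving the two reaction functions simultaneously: (1 − (0.25)(0.25))p_{Hop} = 73.5 + 0.25·79.5, so 0.9375p_{Hop} = 93.375 and p_{Hop} = 99.6.
Then p_{Go} = 79.5 + 0.25·99.6 = 104.4.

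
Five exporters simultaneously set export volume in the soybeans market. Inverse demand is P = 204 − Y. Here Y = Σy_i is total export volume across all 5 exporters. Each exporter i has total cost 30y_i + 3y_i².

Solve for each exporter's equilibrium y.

14.5

A representative exporter's profit is π_i = y_i(204 − Y) − 30y_i − 3y_i², with Y = y_i + Σ_{j≠i} y_j.
First-order condition: 174 − 8y_i − Σ_{j≠i} y_j = 0.
With identical exporters, set every y_j = y: then 174 − 8y − 4y = 0, i.e. y = 174/12 = 14.5.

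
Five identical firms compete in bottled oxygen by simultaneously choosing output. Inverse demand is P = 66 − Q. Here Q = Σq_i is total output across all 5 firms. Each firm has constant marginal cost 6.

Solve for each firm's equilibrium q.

10

A representative firm's profit is π_i = q_i(66 − Q) − 6q_i, with Q = q_i + Σ_{j≠i} q_j.
First-order condition: 60 − 2q_i − Σ_{j≠i} q_j = 0.
With identical firms, set every q_j = q: then 60 − 2q − 4q = 0, i.e. q = 60/6 = 10.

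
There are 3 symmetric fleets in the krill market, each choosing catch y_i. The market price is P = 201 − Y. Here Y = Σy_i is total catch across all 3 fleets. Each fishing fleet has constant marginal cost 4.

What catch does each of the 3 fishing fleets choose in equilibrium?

A representative fishing fleet's profit is π_i = y_i(201 − Y) − 4y_i, with Y = y_i + Σ_{j≠i} y_j.
First-order condition: 197 − 2y_i − Σ_{j≠i} y_j = 0.
With identical fishing fleets, set every y_j = y: then 197 − 2y − 2y = 0, i.e. y = 197/4 = 49.25.

49.25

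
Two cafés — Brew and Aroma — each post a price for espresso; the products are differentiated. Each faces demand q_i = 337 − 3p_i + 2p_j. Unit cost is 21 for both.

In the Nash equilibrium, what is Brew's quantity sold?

237

Brew's profit: π = (p_{Brew} − 21)(337 − 3p_{Brew} + 2p_{Aroma}).
∂π/∂p_{Brew} = 400 − 6p_{Brew} + 2p_{Aroma} = 0 ⇒ p_{Brew} = 200/3 + (1/3)p_{Aroma}.
The game is symmetric, so in equilibrium p_{Aroma} = p_{Brew}: the reaction function gives (2/3)p_{Brew} = 200/3, hence p_{Brew} = 100.
q_{Brew} = 337 − 3·100 + 2·100 = 237.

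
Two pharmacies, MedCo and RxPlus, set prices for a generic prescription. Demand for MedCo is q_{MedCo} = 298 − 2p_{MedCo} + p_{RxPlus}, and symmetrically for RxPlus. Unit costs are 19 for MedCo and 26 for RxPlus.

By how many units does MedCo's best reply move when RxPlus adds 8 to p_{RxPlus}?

MedCo's profit: π = (p_{MedCo} − 19)(298 − 2p_{MedCo} + p_{RxPlus}).
∂π/∂p_{MedCo} = 336 − 4p_{MedCo} + p_{RxPlus} = 0 ⇒ p_{MedCo} = 84 + 0.25p_{RxPlus}.
The reaction-function slope is 0.25, so an 8-unit rise in p_{RxPlus} moves p_{MedCo} by 0.25 × 8 = 2. MedCo's best response rises — the actions are strategic complements.

2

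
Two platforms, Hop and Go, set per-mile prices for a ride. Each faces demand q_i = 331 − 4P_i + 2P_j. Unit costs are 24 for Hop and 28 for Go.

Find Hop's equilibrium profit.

Hop's profit: π = (P_{Hop} − 24)(331 − 4P_{Hop} + 2P_{Go}).
∂π/∂P_{Hop} = 427 − 8P_{Hop} + 2P_{Go} = 0 ⇒ P_{Hop} = 53.375 + 0.25P_{Go}.
Similarly P_{Go} = 55.375 + 0.25P_{Hop}.
Plugging P_{Go} into Hop's best response: P_{Hop} = 53.375 + 0.25(55.375 + 0.25P_{Hop}) ⇒ 0.9375P_{Hop} = 2151/32, so P_{Hop} = 71.7.
Then P_{Go} = 55.375 + 0.25·71.7 = 73.3.
q_{Hop} = 331 − 4·71.7 + 2·73.3 = 190.8.
Profit = (71.7 − 24)·190.8 = 9101.16.

9101.16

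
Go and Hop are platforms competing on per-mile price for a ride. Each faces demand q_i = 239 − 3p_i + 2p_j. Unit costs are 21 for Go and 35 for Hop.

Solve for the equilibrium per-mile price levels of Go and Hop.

78.125, 83.375

Go's profit: π = (p_{Go} − 21)(239 − 3p_{Go} + 2p_{Hop}).
∂π/∂p_{Go} = 302 − 6p_{Go} + 2p_{Hop} = 0 ⇒ p_{Go} = 151/3 + (1/3)p_{Hop}.
Similarly p_{Hop} = 172/3 + (1/3)p_{Go}.
Plugging p_{Hop} into Go's best response: p_{Go} = 151/3 + (1/3)(172/3 + (1/3)p_{Go}) ⇒ (8/9)p_{Go} = 625/9, so p_{Go} = 78.125.
Then p_{Hop} = 172/3 + (1/3)·78.125 = 83.375.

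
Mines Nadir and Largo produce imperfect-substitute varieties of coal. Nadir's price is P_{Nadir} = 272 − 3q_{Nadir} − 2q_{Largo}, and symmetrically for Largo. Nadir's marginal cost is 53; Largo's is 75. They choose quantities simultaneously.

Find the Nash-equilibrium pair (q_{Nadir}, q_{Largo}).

Mine Nadir's profit: π = q_{Nadir}(272 − 3q_{Nadir} − 2q_{Largo}) − 53q_{Nadir}.
∂π/∂q_{Nadir} = 219 − 6q_{Nadir} − 2q_{Largo} = 0 ⇒ q_{Nadir} = 36.5 − (1/3)q_{Largo}.
Similarly q_{Largo} = 197/6 − (1/3)q_{Nadir}.
Substituting the second reaction function into the first: q_{Nadir} = 36.5 − (1/3)(197/6 − (1/3)q_{Nadir}), which gives (8/9)q_{Nadir} = 230/9 ⇒ q_{Nadir} = 28.75.
Then q_{Largo} = 197/6 − (1/3)·28.75 = 23.25.

28.75, 23.25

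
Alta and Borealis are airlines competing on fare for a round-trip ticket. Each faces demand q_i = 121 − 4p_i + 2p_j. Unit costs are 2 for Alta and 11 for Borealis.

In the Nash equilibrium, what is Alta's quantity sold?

Alta's profit: π = (p_{Alta} − 2)(121 − 4p_{Alta} + 2p_{Borealis}).
∂π/∂p_{Alta} = 129 − 8p_{Alta} + 2p_{Borealis} = 0 ⇒ p_{Alta} = 16.125 + 0.25p_{Borealis}.
Similarly p_{Borealis} = 20.625 + 0.25p_{Alta}.
Solving the two reaction functions simultaneously: (1 − (0.25)(0.25))p_{Alta} = 16.125 + 0.25·20.625, so 0.9375p_{Alta} = 681/32 and p_{Alta} = 22.7.
Then p_{Borealis} = 20.625 + 0.25·22.7 = 26.3.
q_{Alta} = 121 − 4·22.7 + 2·26.3 = 82.8.

82.8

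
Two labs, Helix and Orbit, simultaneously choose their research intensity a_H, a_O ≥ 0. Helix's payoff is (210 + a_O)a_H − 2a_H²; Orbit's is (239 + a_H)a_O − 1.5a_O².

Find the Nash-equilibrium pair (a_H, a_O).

79, 106

Expanding Helix's payoff: 210a_H + a_Oa_H − 2a_H².
∂π/∂a_H = 210 + a_O − 4a_H = 0, so a_H = 52.5 + 0.25a_O.
Likewise for Orbit: a_O = 239/3 + (1/3)a_H.
Plugging a_O into Helix's best response: a_H = 52.5 + 0.25(239/3 + (1/3)a_H) ⇒ (11/12)a_H = 869/12, so a_H = 79.
Then a_O = 239/3 + (1/3)·79 = 106.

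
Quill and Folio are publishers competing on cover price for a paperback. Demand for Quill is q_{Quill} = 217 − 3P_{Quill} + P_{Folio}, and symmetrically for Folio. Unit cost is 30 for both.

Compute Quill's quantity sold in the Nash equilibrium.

Quill's profit: π = (P_{Quill} − 30)(217 − 3P_{Quill} + P_{Folio}).
∂π/∂P_{Quill} = 307 − 6P_{Quill} + P_{Folio} = 0 ⇒ P_{Quill} = 307/6 + (1/6)P_{Folio}.
By symmetry P_{Folio} = P_{Quill}; substituting into the reaction function, (5/6)P_{Quill} = 307/6 and P_{Quill} = 61.4.
q_{Quill} = 217 − 3·61.4 + 61.4 = 94.2.

94.2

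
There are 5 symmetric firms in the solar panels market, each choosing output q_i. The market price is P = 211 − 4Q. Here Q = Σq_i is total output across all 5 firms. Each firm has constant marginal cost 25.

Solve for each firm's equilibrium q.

7.75

A representative firm's profit is π_i = q_i(211 − 4Q) − 25q_i, with Q = q_i + Σ_{j≠i} q_j.
First-order condition: 186 − 8q_i − 4Σ_{j≠i} q_j = 0.
In a symmetric equilibrium every firm chooses the same q, so Σ_{j≠i} q_j = 4q. The condition becomes 186 − 24q = 0, giving q = 186/24 = 7.75.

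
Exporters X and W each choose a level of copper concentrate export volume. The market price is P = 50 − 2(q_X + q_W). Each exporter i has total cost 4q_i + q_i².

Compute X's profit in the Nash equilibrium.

Exporter X's profit: π = q_X(50 − 2(q_X + q_W)) − 4q_X − q_X².
∂π/∂q_X = 46 − 6q_X − 2q_W = 0, so q_X = 23/3 − (1/3)q_W.
Setting q_X = q_W in the reaction function: q_X = 23/3 − (1/3)q_X, so q_X = (23/3) / (4/3) = 5.75.
Price P = 50 − 2·11.5 = 27.
X's profit: (27 − 4)·5.75 − (5.75)² = 99.1875.

99.1875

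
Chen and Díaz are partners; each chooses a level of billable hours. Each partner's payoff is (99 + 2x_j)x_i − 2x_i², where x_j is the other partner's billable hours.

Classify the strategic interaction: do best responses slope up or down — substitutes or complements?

Chen's payoff is (99 + 2x_D)x_C − 2x_C².
∂π/∂x_C = 99 + 2x_D − 4x_C = 0, so x_C = 24.75 + 0.5x_D.
The best-response slope dx_C/dx_D = 0.5 > 0: the reaction function is upward-sloping, so the choices are strategic complements.

strategic complements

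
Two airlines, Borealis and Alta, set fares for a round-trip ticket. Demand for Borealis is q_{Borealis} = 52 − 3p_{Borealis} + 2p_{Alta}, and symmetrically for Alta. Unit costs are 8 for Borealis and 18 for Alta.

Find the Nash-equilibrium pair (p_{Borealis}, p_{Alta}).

20.875, 24.625

Borealis's profit: π = (p_{Borealis} − 8)(52 − 3p_{Borealis} + 2p_{Alta}).
∂π/∂p_{Borealis} = 76 − 6p_{Borealis} + 2p_{Alta} = 0 ⇒ p_{Borealis} = 38/3 + (1/3)p_{Alta}.
Similarly p_{Alta} = 53/3 + (1/3)p_{Borealis}.
Substituting the second reaction function into the first: p_{Borealis} = 38/3 + (1/3)(53/3 + (1/3)p_{Borealis}), which gives (8/9)p_{Borealis} = 167/9 ⇒ p_{Borealis} = 20.875.
Then p_{Alta} = 53/3 + (1/3)·20.875 = 24.625.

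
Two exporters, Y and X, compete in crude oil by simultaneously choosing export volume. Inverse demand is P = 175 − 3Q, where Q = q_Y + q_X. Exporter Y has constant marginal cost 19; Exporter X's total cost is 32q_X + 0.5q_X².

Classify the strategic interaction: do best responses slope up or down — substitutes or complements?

Exporter Y's profit: π = q_Y(175 − 3(q_Y + q_X)) − 19q_Y.
∂π/∂q_Y = 156 − 6q_Y − 3q_X = 0, so q_Y = 26 − 0.5q_X.
The best-response slope dq_Y/dq_X = −0.5 < 0: the reaction function is downward-sloping, so the choices are strategic substitutes.

strategic substitutes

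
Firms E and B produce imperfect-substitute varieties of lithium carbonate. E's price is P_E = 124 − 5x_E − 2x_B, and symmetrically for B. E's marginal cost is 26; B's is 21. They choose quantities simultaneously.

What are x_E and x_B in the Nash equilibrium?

Firm E's profit: π = x_E(124 − 5x_E − 2x_B) − 26x_E.
∂π/∂x_E = 98 − 10x_E − 2x_B = 0 ⇒ x_E = 9.8 − 0.2x_B.
Similarly x_B = 10.3 − 0.2x_E.
Solving the two reaction functions simultaneously: (1 − (−0.2)(−0.2))x_E = 9.8 − 0.2·10.3, so 0.96x_E = 7.74 and x_E = 8.0625.
Then x_B = 10.3 − 0.2·8.0625 = 8.6875.

8.0625, 8.6875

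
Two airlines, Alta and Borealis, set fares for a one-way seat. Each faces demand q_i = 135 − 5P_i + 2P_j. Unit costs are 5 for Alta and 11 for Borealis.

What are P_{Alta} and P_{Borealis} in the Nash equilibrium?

Alta's profit: π = (P_{Alta} − 5)(135 − 5P_{Alta} + 2P_{Borealis}).
∂π/∂P_{Alta} = 160 − 10P_{Alta} + 2P_{Borealis} = 0 ⇒ P_{Alta} = 16 + 0.2P_{Borealis}.
Similarly P_{Borealis} = 19 + 0.2P_{Alta}.
Solving the two reaction functions simultaneously: (1 − (0.2)(0.2))P_{Alta} = 16 + 0.2·19, so 0.96P_{Alta} = 19.8 and P_{Alta} = 20.625.
Then P_{Borealis} = 19 + 0.2·20.625 = 23.125.

20.625, 23.125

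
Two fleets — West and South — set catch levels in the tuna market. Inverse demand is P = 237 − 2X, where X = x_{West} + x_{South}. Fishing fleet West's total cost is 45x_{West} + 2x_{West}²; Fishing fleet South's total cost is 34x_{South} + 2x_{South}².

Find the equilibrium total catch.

39.5

Fishing fleet West's profit: π = x_{West}(237 − 2(x_{West} + x_{South})) − 45x_{West} − 2x_{West}².
∂π/∂x_{West} = 192 − 8x_{West} − 2x_{South} = 0, so x_{West} = 24 − 0.25x_{South}.
By the same steps for South: x_{South} = 25.375 − 0.25x_{West}.
Substituting the second reaction function into the first: x_{West} = 24 − 0.25(25.375 − 0.25x_{West}), which gives 0.9375x_{West} = 565/32 ⇒ x_{West} = 113/6.
Then x_{South} = 25.375 − 0.25·(113/6) = 62/3.
Total catch: 113/6 + 62/3 = 39.5.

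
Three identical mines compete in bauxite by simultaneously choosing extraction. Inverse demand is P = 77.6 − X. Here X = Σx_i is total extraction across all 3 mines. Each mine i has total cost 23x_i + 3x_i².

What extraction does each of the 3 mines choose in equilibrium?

A representative mine's profit is π_i = x_i(77.6 − X) − 23x_i − 3x_i², with X = x_i + Σ_{j≠i} x_j.
First-order condition: 54.6 − 8x_i − Σ_{j≠i} x_j = 0.
With identical mines, set every x_j = x: then 54.6 − 8x − 2x = 0, i.e. x = 54.6/10 = 5.46.

5.46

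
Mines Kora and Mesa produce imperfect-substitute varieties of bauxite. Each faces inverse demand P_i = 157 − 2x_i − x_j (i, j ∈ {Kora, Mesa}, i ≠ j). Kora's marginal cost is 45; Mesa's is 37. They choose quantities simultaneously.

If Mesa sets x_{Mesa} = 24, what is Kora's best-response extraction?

22

Mine Kora's profit: π = x_{Kora}(157 − 2x_{Kora} − x_{Mesa}) − 45x_{Kora}.
∂π/∂x_{Kora} = 112 − 4x_{Kora} − x_{Mesa} = 0 ⇒ x_{Kora} = 28 − 0.25x_{Mesa}.
At x_{Mesa} = 24: x_{Kora} = 28 − 0.25·24 = 22.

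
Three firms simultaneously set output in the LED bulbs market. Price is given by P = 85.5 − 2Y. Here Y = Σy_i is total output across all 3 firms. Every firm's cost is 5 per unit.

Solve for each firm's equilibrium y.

10.0625

A representative firm's profit is π_i = y_i(85.5 − 2Y) − 5y_i, with Y = y_i + Σ_{j≠i} y_j.
First-order condition: 80.5 − 4y_i − 2Σ_{j≠i} y_j = 0.
With identical firms, set every y_j = y: then 80.5 − 4y − 4y = 0, i.e. y = 80.5/8 = 10.0625.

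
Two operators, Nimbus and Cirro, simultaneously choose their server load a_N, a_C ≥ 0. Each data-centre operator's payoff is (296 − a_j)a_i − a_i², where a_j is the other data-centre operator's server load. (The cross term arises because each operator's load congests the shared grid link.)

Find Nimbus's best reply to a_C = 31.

Nimbus's payoff is (296 − a_C)a_N − a_N².
∂π/∂a_N = 296 − a_C − 2a_N = 0, so a_N = 148 − 0.5a_C.
At a_C = 31: a_N = 148 − 0.5·31 = 132.5.

132.5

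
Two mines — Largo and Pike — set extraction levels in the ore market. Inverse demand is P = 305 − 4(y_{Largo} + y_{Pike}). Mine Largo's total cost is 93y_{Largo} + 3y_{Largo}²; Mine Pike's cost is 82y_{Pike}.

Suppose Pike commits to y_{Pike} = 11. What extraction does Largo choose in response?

Mine Largo's profit: π = y_{Largo}(305 − 4(y_{Largo} + y_{Pike})) − 93y_{Largo} − 3y_{Largo}².
∂π/∂y_{Largo} = 212 − 14y_{Largo} − 4y_{Pike} = 0, so y_{Largo} = 106/7 − (2/7)y_{Pike}.
At y_{Pike} = 11: y_{Largo} = 106/7 − (2/7)·11 = 12.

12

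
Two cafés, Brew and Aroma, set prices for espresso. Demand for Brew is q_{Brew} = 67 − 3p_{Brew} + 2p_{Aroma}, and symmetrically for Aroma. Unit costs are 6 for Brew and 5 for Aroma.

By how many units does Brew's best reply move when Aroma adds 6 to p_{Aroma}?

2

Brew's profit: π = (p_{Brew} − 6)(67 − 3p_{Brew} + 2p_{Aroma}).
∂π/∂p_{Brew} = 85 − 6p_{Brew} + 2p_{Aroma} = 0 ⇒ p_{Brew} = 85/6 + (1/3)p_{Aroma}.
The reaction-function slope is 1/3, so a 6-unit rise in p_{Aroma} moves p_{Brew} by 1/3 × 6 = 2. Brew's best response rises — the actions are strategic complements.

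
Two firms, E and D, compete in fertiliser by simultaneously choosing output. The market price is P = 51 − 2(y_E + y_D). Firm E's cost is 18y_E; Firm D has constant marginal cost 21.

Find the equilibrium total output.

10.5

Firm E's profit: π = y_E(51 − 2(y_E + y_D)) − 18y_E.
∂π/∂y_E = 33 − 4y_E − 2y_D = 0, so y_E = 8.25 − 0.5y_D.
By the same steps for D: y_D = 7.5 − 0.5y_E.
Plugging y_D into E's best response: y_E = 8.25 − 0.5(7.5 − 0.5y_E) ⇒ 0.75y_E = 4.5, so y_E = 6.
Then y_D = 7.5 − 0.5·6 = 4.5.
Total output: 6 + 4.5 = 10.5.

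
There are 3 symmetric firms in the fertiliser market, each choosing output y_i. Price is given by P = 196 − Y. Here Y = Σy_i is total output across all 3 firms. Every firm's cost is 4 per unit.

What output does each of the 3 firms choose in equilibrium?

48

A representative firm's profit is π_i = y_i(196 − Y) − 4y_i, with Y = y_i + Σ_{j≠i} y_j.
First-order condition: 192 − 2y_i − Σ_{j≠i} y_j = 0.
With identical firms, set every y_j = y: then 192 − 2y − 2y = 0, i.e. y = 192/4 = 48.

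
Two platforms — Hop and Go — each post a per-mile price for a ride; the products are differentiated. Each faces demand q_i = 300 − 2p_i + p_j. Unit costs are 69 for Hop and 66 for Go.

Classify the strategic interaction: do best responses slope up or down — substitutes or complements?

Hop's profit: π = (p_{Hop} − 69)(300 − 2p_{Hop} + p_{Go}).
∂π/∂p_{Hop} = 438 − 4p_{Hop} + p_{Go} = 0 ⇒ p_{Hop} = 109.5 + 0.25p_{Go}.
The best-response slope dp_{Hop}/dp_{Go} = 0.25 > 0: the reaction function is upward-sloping, so the choices are strategic complements.

strategic complements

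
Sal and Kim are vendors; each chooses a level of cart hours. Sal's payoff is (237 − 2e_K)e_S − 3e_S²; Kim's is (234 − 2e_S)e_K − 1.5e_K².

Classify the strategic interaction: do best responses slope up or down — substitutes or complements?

strategic substitutes

Expanding Sal's payoff: 237e_S − 2e_Ke_S − 3e_S².
∂π/∂e_S = 237 − 2e_K − 6e_S = 0, so e_S = 39.5 − (1/3)e_K.
The best-response slope de_S/de_K = −1/3 < 0: the reaction function is downward-sloping, so the choices are strategic substitutes.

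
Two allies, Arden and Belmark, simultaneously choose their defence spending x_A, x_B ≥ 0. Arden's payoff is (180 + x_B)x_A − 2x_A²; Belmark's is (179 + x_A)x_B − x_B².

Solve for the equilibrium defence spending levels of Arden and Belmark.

Expanding Arden's payoff: 180x_A + x_Bx_A − 2x_A².
∂π/∂x_A = 180 + x_B − 4x_A = 0, so x_A = 45 + 0.25x_B.
Likewise for Belmark: x_B = 89.5 + 0.5x_A.
Solving the two reaction functions simultaneously: (1 − (0.25)(0.5))x_A = 45 + 0.25·89.5, so 0.875x_A = 67.375 and x_A = 77.
Then x_B = 89.5 + 0.5·77 = 128.

77, 128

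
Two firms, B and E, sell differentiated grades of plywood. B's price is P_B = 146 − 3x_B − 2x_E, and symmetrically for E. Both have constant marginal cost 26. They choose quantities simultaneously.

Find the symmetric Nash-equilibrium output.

15

Firm B's profit: π = x_B(146 − 3x_B − 2x_E) − 26x_B.
∂π/∂x_B = 120 − 6x_B − 2x_E = 0 ⇒ x_B = 20 − (1/3)x_E.
Setting x_B = x_E in the reaction function: x_B = 20 − (1/3)x_B, so x_B = 20 / (4/3) = 15.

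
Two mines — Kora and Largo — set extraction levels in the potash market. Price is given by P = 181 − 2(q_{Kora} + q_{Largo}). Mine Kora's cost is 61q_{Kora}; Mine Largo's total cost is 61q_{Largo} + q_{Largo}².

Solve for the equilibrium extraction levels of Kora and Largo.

Mine Kora's profit: π = q_{Kora}(181 − 2(q_{Kora} + q_{Largo})) − 61q_{Kora}.
∂π/∂q_{Kora} = 120 − 4q_{Kora} − 2q_{Largo} = 0, so q_{Kora} = 30 − 0.5q_{Largo}.
For Largo: ∂π/∂q_{Largo} = 120 − 6q_{Largo} − 2q_{Kora} = 0 ⇒ q_{Largo} = 20 − (1/3)q_{Kora}.
Substituting the second reaction function into the first: q_{Kora} = 30 − 0.5(20 − (1/3)q_{Kora}), which gives (5/6)q_{Kora} = 20 ⇒ q_{Kora} = 24.
Then q_{Largo} = 20 − (1/3)·24 = 12.

24, 12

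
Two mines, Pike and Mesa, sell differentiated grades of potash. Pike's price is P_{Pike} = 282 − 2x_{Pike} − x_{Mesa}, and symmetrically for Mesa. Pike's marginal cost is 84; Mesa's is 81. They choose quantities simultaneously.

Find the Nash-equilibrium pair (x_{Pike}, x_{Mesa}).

Mine Pike's profit: π = x_{Pike}(282 − 2x_{Pike} − x_{Mesa}) − 84x_{Pike}.
∂π/∂x_{Pike} = 198 − 4x_{Pike} − x_{Mesa} = 0 ⇒ x_{Pike} = 49.5 − 0.25x_{Mesa}.
Similarly x_{Mesa} = 50.25 − 0.25x_{Pike}.
Plugging x_{Mesa} into Pike's best response: x_{Pike} = 49.5 − 0.25(50.25 − 0.25x_{Pike}) ⇒ 0.9375x_{Pike} = 36.9375, so x_{Pike} = 39.4.
Then x_{Mesa} = 50.25 − 0.25·39.4 = 40.4.

39.4, 40.4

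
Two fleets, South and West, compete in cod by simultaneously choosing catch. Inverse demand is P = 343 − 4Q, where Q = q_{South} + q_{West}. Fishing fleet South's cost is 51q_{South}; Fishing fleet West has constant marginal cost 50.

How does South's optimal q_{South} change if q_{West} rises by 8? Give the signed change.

Fishing fleet South's profit: π = q_{South}(343 − 4(q_{South} + q_{West})) − 51q_{South}.
∂π/∂q_{South} = 292 − 8q_{South} − 4q_{West} = 0, so q_{South} = 36.5 − 0.5q_{West}.
The reaction-function slope is −0.5, so an 8-unit rise in q_{West} moves q_{South} by −0.5 × 8 = −4. South's best response falls — the actions are strategic substitutes.

-4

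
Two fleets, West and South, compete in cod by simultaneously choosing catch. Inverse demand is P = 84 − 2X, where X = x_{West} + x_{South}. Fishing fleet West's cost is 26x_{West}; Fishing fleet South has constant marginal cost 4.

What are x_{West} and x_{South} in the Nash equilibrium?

Fishing fleet West's profit: π = x_{West}(84 − 2(x_{West} + x_{South})) − 26x_{West}.
∂π/∂x_{West} = 58 − 4x_{West} − 2x_{South} = 0, so x_{West} = 14.5 − 0.5x_{South}.
By the same steps for South: x_{South} = 20 − 0.5x_{West}.
Substituting the second reaction function into the first: x_{West} = 14.5 − 0.5(20 − 0.5x_{West}), which gives 0.75x_{West} = 4.5 ⇒ x_{West} = 6.
Then x_{South} = 20 − 0.5·6 = 17.

6, 17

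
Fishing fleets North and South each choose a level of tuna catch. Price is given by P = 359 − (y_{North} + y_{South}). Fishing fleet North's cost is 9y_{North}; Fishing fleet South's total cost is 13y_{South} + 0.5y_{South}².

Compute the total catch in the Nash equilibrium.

209.2

Fishing fleet North's profit: π = y_{North}(359 − (y_{North} + y_{South})) − 9y_{North}.
∂π/∂y_{North} = 350 − 2y_{North} − y_{South} = 0, so y_{North} = 175 − 0.5y_{South}.
For South: ∂π/∂y_{South} = 346 − 3y_{South} − y_{North} = 0 ⇒ y_{South} = 346/3 − (1/3)y_{North}.
Substituting the second reaction function into the first: y_{North} = 175 − 0.5(346/3 − (1/3)y_{North}), which gives (5/6)y_{North} = 352/3 ⇒ y_{North} = 140.8.
Then y_{South} = 346/3 − (1/3)·140.8 = 68.4.
Total catch: 140.8 + 68.4 = 209.2.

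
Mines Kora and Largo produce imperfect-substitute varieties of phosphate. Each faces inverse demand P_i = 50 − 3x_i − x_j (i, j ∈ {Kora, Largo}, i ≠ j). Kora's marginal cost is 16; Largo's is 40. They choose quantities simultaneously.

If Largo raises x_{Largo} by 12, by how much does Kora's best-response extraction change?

-2

Mine Kora's profit: π = x_{Kora}(50 − 3x_{Kora} − x_{Largo}) − 16x_{Kora}.
∂π/∂x_{Kora} = 34 − 6x_{Kora} − x_{Largo} = 0 ⇒ x_{Kora} = 17/3 − (1/6)x_{Largo}.
The reaction-function slope is −1/6, so a 12-unit rise in x_{Largo} moves x_{Kora} by −1/6 × 12 = −2. Kora's best response falls — the actions are strategic substitutes.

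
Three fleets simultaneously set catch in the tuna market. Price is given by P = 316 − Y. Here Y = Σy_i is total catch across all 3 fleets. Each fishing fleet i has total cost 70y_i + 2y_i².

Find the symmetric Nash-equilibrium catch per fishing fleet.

30.75

A representative fishing fleet's profit is π_i = y_i(316 − Y) − 70y_i − 2y_i², with Y = y_i + Σ_{j≠i} y_j.
First-order condition: 246 − 6y_i − Σ_{j≠i} y_j = 0.
With identical fishing fleets, set every y_j = y: then 246 − 6y − 2y = 0, i.e. y = 246/8 = 30.75.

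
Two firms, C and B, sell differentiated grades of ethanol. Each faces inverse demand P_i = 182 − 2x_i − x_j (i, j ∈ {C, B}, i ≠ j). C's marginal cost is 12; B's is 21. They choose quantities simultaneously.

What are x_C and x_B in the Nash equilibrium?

34.6, 31.6

Firm C's profit: π = x_C(182 − 2x_C − x_B) − 12x_C.
∂π/∂x_C = 170 − 4x_C − x_B = 0 ⇒ x_C = 42.5 − 0.25x_B.
Similarly x_B = 40.25 − 0.25x_C.
Substituting the second reaction function into the first: x_C = 42.5 − 0.25(40.25 − 0.25x_C), which gives 0.9375x_C = 32.4375 ⇒ x_C = 34.6.
Then x_B = 40.25 − 0.25·34.6 = 31.6.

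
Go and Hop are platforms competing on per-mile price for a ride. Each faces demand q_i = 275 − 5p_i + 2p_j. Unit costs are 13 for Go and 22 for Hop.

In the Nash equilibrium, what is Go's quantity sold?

152.1875

Go's profit: π = (p_{Go} − 13)(275 − 5p_{Go} + 2p_{Hop}).
∂π/∂p_{Go} = 340 − 10p_{Go} + 2p_{Hop} = 0 ⇒ p_{Go} = 34 + 0.2p_{Hop}.
Similarly p_{Hop} = 38.5 + 0.2p_{Go}.
Plugging p_{Hop} into Go's best response: p_{Go} = 34 + 0.2(38.5 + 0.2p_{Go}) ⇒ 0.96p_{Go} = 41.7, so p_{Go} = 43.4375.
Then p_{Hop} = 38.5 + 0.2·43.4375 = 47.1875.
q_{Go} = 275 − 5·43.4375 + 2·47.1875 = 152.1875.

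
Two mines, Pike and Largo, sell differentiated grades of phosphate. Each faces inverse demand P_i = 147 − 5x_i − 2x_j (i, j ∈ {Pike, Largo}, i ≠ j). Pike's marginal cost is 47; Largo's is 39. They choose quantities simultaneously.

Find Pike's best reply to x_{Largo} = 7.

Mine Pike's profit: π = x_{Pike}(147 − 5x_{Pike} − 2x_{Largo}) − 47x_{Pike}.
∂π/∂x_{Pike} = 100 − 10x_{Pike} − 2x_{Largo} = 0 ⇒ x_{Pike} = 10 − 0.2x_{Largo}.
At x_{Largo} = 7: x_{Pike} = 10 − 0.2·7 = 8.6.

8.6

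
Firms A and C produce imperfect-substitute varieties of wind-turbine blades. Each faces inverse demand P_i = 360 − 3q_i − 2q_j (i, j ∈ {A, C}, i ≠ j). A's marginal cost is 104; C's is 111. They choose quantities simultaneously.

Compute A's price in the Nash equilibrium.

201.3125

Firm A's profit: π = q_A(360 − 3q_A − 2q_C) − 104q_A.
∂π/∂q_A = 256 − 6q_A − 2q_C = 0 ⇒ q_A = 128/3 − (1/3)q_C.
Similarly q_C = 41.5 − (1/3)q_A.
Plugging q_C into A's best response: q_A = 128/3 − (1/3)(41.5 − (1/3)q_A) ⇒ (8/9)q_A = 173/6, so q_A = 32.4375.
Then q_C = 41.5 − (1/3)·32.4375 = 30.6875.
P_A = 360 − 3·32.4375 − 2·30.6875 = 201.3125.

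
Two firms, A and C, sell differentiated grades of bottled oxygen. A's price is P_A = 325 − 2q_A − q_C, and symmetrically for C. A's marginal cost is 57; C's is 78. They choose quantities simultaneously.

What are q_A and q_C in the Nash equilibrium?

Firm A's profit: π = q_A(325 − 2q_A − q_C) − 57q_A.
∂π/∂q_A = 268 − 4q_A − q_C = 0 ⇒ q_A = 67 − 0.25q_C.
Similarly q_C = 61.75 − 0.25q_A.
Substituting the second reaction function into the first: q_A = 67 − 0.25(61.75 − 0.25q_A), which gives 0.9375q_A = 51.5625 ⇒ q_A = 55.
Then q_C = 61.75 − 0.25·55 = 48.

55, 48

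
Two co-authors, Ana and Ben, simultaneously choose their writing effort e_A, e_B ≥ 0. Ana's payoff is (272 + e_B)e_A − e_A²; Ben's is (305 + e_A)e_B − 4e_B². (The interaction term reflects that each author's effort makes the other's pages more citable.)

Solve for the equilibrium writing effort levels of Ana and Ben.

165.4, 58.8

Expanding Ana's payoff: 272e_A + e_Be_A − e_A².
∂π/∂e_A = 272 + e_B − 2e_A = 0, so e_A = 136 + 0.5e_B.
Likewise for Ben: e_B = 38.125 + 0.125e_A.
Plugging e_B into Ana's best response: e_A = 136 + 0.5(38.125 + 0.125e_A) ⇒ 0.9375e_A = 155.0625, so e_A = 165.4.
Then e_B = 38.125 + 0.125·165.4 = 58.8.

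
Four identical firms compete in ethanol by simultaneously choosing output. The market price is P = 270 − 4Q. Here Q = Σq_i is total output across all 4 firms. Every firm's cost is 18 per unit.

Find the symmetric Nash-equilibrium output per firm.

12.6

A representative firm's profit is π_i = q_i(270 − 4Q) − 18q_i, with Q = q_i + Σ_{j≠i} q_j.
First-order condition: 252 − 8q_i − 4Σ_{j≠i} q_j = 0.
In a symmetric equilibrium every firm chooses the same q, so Σ_{j≠i} q_j = 3q. The condition becomes 252 − 20q = 0, giving q = 252/20 = 12.6.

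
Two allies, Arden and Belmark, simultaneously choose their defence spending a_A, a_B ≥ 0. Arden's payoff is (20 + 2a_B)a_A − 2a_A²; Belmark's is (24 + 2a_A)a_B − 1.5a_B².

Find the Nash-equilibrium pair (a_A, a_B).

Expanding Arden's payoff: 20a_A + 2a_Ba_A − 2a_A².
∂π/∂a_A = 20 + 2a_B − 4a_A = 0, so a_A = 5 + 0.5a_B.
Likewise for Belmark: a_B = 8 + (2/3)a_A.
Solving the two reaction functions simultaneously: (1 − (0.5)(2/3))a_A = 5 + 0.5·8, so (2/3)a_A = 9 and a_A = 13.5.
Then a_B = 8 + (2/3)·13.5 = 17.

13.5, 17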